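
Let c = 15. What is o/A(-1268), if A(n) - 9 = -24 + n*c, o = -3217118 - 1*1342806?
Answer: 4559924/19035 ≈ 239.55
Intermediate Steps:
o = -4559924 (o = -3217118 - 1342806 = -4559924)
A(n) = -15 + 15*n (A(n) = 9 + (-24 + n*15) = 9 + (-24 + 15*n) = -15 + 15*n)
o/A(-1268) = -4559924/(-15 + 15*(-1268)) = -4559924/(-15 - 19020) = -4559924/(-19035) = -4559924*(-1/19035) = 4559924/19035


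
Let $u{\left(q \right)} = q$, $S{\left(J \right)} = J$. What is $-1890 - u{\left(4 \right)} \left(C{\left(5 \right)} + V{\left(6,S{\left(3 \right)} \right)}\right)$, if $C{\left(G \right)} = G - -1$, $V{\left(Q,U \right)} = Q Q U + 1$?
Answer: $-2350$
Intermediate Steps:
$V{\left(Q,U \right)} = 1 + U Q^{2}$ ($V{\left(Q,U \right)} = Q^{2} U + 1 = U Q^{2} + 1 = 1 + U Q^{2}$)
$C{\left(G \right)} = 1 + G$ ($C{\left(G \right)} = G + 1 = 1 + G$)
$-1890 - u{\left(4 \right)} \left(C{\left(5 \right)} + V{\left(6,S{\left(3 \right)} \right)}\right) = -1890 - 4 \left(\left(1 + 5\right) + \left(1 + 3 \cdot 6^{2}\right)\right) = -1890 - 4 \left(6 + \left(1 + 3 \cdot 36\right)\right) = -1890 - 4 \left(6 + \left(1 + 108\right)\right) = -1890 - 4 \left(6 + 109\right) = -1890 - 4 \cdot 115 = -1890 - 460 = -2350$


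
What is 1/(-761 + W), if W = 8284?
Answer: 1/7523 ≈ 0.00013293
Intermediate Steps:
1/(-761 + W) = 1/(-761 + 8284) = 1/7523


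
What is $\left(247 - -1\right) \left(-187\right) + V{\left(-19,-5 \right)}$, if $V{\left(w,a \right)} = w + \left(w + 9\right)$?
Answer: $-46405$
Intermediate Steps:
$V{\left(w,a \right)} = 9 + 2 w$ ($V{\left(w,a \right)} = w + \left(9 + w\right) = 9 + 2 w$)
$\left(247 - -1\right) \left(-187\right) + V{\left(-19,-5 \right)} = \left(247 - -1\right) \left(-187\right) + \left(9 + 2 \left(-19\right)\right) = \left(247 + 1\right) \left(-187\right) + \left(9 - 38\right) = 248 \left(-187\right) - 29 = -46376 - 29 = -46405$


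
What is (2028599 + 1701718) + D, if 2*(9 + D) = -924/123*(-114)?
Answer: 152960184/41 ≈ 3.7307e+6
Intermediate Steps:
D = 17187/41 (D = -9 + (-924/123*(-114))/2 = -9 + (-44*7/41*(-114))/2 = -9 + (-308/41*(-114))/2 = -9 + (1/2)*(35112/41) = -9 + 17556/41 = 17187/41 ≈ 419.20)
(2028599 + 1701718) + D = (2028599 + 1701718) + 17187/41 = 3730317 + 17187/41 = 152960184/41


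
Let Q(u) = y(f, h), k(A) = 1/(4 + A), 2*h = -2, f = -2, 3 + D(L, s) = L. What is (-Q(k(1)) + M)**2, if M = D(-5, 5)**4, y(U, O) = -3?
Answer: 16801801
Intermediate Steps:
D(L, s) = -3 + L
h = -1 (h = (1/2)*(-2) = -1)
Q(u) = -3
M = 4096 (M = (-3 - 5)**4 = (-8)**4 = 4096)
(-Q(k(1)) + M)**2 = (-1*(-3) + 4096)**2 = (3 + 4096)**2 = 4099**2 = 16801801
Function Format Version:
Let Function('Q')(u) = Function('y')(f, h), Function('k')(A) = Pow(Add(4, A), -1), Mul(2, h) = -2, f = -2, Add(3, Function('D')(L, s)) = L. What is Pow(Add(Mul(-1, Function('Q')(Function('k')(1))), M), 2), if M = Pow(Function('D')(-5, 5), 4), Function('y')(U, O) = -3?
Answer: 16801801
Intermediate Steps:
Function('D')(L, s) = Add(-3, L)
h = -1 (h = Mul(Rational(1, 2), -2) = -1)
Function('Q')(u) = -3
M = 4096 (M = Pow(Add(-3, -5), 4) = Pow(-8, 4) = 4096)
Pow(Add(Mul(-1, Function('Q')(Function('k')(1))), M), 2) = Pow(Add(Mul(-1, -3), 4096), 2) = Pow(Add(3, 4096), 2) = Pow(4099, 2) = 16801801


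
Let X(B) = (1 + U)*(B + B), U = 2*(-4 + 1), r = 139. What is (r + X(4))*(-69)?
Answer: -6831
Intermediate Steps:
U = -6 (U = 2*(-3) = -6)
X(B) = -10*B (X(B) = (1 - 6)*(B + B) = -10*B)
(r + X(4))*(-69) = (139 - 10*4)*(-69) = (139 - 40)*(-69) = 99*(-69) = -6831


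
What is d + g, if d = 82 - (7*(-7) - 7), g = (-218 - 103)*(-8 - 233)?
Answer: 77499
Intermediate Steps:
g = 77361 (g = -321*(-241) = 77361)
d = 138 (d = 82 - (-49 - 7) = 82 - 1*(-56) = 82 + 56 = 138)
d + g = 138 + 77361 = 77499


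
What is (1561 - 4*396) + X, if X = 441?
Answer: 418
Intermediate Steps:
(1561 - 4*396) + X = (1561 - 4*396) + 441 = (1561 - 1584) + 441 = -23 + 441 = 418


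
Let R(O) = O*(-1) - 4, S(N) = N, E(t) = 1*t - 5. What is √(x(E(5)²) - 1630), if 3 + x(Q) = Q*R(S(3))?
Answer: I*√1633 ≈ 40.41*I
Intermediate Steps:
E(t) = -5 + t (E(t) = t - 5 = -5 + t)
R(O) = -4 - O (R(O) = -O - 4 = -4 - O)
x(Q) = -3 - 7*Q (x(Q) = -3 + Q*(-4 - 1*3) = -3 + Q*(-4 - 3) = -3 + Q*(-7) = -3 - 7*Q)
√(x(E(5)²) - 1630) = √((-3 - 7*(-5 + 5)²) - 1630) = √((-3 - 7*0²) - 1630) = √((-3 - 7*0) - 1630) = √((-3 + 0) - 1630) = √(-3 - 1630) = √(-1633) = I*√1633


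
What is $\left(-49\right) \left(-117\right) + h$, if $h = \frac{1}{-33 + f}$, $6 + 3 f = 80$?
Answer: $\frac{143322}{25} \approx 5732.9$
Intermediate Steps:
$f = \frac{74}{3}$ ($f = -2 + \frac{1}{3} \cdot 80 = -2 + \frac{80}{3} = \frac{74}{3} \approx 24.667$)
$h = - \frac{3}{25}$ ($h = \frac{1}{-33 + \frac{74}{3}} = \frac{1}{- \frac{25}{3}} = - \frac{3}{25} \approx -0.12$)
$\left(-49\right) \left(-117\right) + h = \left(-49\right) \left(-117\right) - \frac{3}{25} = 5733 - \frac{3}{25} = \frac{143322}{25}$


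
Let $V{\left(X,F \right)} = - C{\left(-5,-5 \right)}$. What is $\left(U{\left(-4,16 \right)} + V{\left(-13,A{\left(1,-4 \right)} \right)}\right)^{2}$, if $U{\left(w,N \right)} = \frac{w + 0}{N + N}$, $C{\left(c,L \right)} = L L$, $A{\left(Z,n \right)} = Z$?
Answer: $\frac{40401}{64} \approx 631.27$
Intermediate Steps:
$C{\left(c,L \right)} = L^{2}$
$V{\left(X,F \right)} = -25$ ($V{\left(X,F \right)} = - \left(-5\right)^{2} = \left(-1\right) 25 = -25$)
$U{\left(w,N \right)} = \frac{w}{2 N}$
$\left(U{\left(-4,16 \right)} + V{\left(-13,A{\left(1,-4 \right)} \right)}\right)^{2} = \left(\frac{1}{2} \left(-4\right) \frac{1}{16} - 25\right)^{2} = \left(- \frac{1}{8} - 25\right)^{2} = \left(- \frac{201}{8}\right)^{2} = \frac{40401}{64}$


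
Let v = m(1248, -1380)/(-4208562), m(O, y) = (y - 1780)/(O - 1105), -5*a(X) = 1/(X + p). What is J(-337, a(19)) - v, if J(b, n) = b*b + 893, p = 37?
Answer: 34443010288966/300912183 ≈ 1.1446e+5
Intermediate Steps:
a(X) = -1/(5*(37 + X)) (a(X) = -1/(5*(X + 37)) = -1/(5*(37 + X)))
m(O, y) = (-1780 + y)/(-1105 + O)
J(b, n) = 893 + b² (J(b, n) = b² + 893 = 893 + b²)
v = 1580/300912183 (v = ((-1780 - 1380)/(-1105 + 1248))/(-4208562) = (-3160/143)*(-1/4208562) = ((1/143)*(-3160))*(-1/4208562) = -3160/143*(-1/4208562) = 1580/300912183 ≈ 5.2507e-6)
J(-337, a(19)) - v = (893 + (-337)²) - 1*1580/300912183 = (893 + 113569) - 1580/300912183 = 114462 - 1580/300912183 = 34443010288966/300912183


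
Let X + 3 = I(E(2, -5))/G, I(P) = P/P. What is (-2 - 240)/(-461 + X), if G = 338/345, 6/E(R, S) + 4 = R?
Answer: 81796/156487 ≈ 0.52270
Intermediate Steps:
E(R, S) = 6/(-4 + R)
I(P) = 1
G = 338/345 (G = 338*(1/345) = 338/345 ≈ 0.97971)
X = -669/338 (X = -3 + 1/(338/345) = -3 + 1*(345/338) = -3 + 345/338 = -669/338 ≈ -1.9793)
(-2 - 240)/(-461 + X) = (-2 - 240)/(-461 - 669/338) = -242/(-156487/338) = -242*(-338/156487) = 81796/156487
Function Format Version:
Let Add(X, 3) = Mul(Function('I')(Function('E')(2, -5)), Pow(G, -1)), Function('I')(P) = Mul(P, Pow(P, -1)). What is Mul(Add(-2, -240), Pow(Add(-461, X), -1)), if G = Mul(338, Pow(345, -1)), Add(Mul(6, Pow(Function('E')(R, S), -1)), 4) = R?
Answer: Rational(81796, 156487) ≈ 0.52270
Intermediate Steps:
Function('E')(R, S) = Mul(6, Pow(Add(-4, R), -1))
Function('I')(P) = 1
G = Rational(338, 345) (G = Mul(338, Rational(1, 345)) = Rational(338, 345) ≈ 0.97971)
X = Rational(-669, 338) (X = Add(-3, Mul(1, Pow(Rational(338, 345), -1))) = Add(-3, Mul(1, Rational(345, 338))) = Add(-3, Rational(345, 338)) = Rational(-669, 338) ≈ -1.9793)
Mul(Add(-2, -240), Pow(Add(-461, X), -1)) = Mul(Add(-2, -240), Pow(Add(-461, Rational(-669, 338)), -1)) = Mul(-242, Pow(Rational(-156487, 338), -1)) = Mul(-242, Rational(-338, 156487)) = Rational(81796, 156487)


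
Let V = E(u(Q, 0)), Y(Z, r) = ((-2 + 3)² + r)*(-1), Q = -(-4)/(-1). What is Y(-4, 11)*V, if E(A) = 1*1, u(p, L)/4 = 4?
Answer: -12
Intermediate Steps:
Q = -4 (Q = -(-4)*(-1) = -1*4 = -4)
u(p, L) = 16 (u(p, L) = 4*4 = 16)
E(A) = 1
Y(Z, r) = -1 - r (Y(Z, r) = (1² + r)*(-1) = (1 + r)*(-1) = -1 - r)
V = 1
Y(-4, 11)*V = (-1 - 1*11)*1 = (-1 - 11)*1 = -12*1 = -12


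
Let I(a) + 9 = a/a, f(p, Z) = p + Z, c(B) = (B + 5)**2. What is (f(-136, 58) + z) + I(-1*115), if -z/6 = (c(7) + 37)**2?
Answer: -196652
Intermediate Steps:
c(B) = (5 + B)**2
f(p, Z) = Z + p
z = -196566 (z = -6*((5 + 7)**2 + 37)**2 = -6*(12**2 + 37)**2 = -6*(144 + 37)**2 = -6*181**2 = -6*32761 = -196566)
I(a) = -8 (I(a) = -9 + a/a = -9 + 1 = -8)
(f(-136, 58) + z) + I(-1*115) = ((58 - 136) - 196566) - 8 = (-78 - 196566) - 8 = -196644 - 8 = -196652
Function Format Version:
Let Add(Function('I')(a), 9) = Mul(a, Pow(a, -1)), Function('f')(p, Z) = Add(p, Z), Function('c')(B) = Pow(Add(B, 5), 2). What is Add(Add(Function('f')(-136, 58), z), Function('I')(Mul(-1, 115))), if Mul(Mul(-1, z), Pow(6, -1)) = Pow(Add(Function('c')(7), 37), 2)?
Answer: -196652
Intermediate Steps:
Function('c')(B) = Pow(Add(5, B), 2)
Function('f')(p, Z) = Add(Z, p)
z = -196566 (z = Mul(-6, Pow(Add(Pow(Add(5, 7), 2), 37), 2)) = Mul(-6, Pow(Add(Pow(12, 2), 37), 2)) = Mul(-6, Pow(Add(144, 37), 2)) = Mul(-6, Pow(181, 2)) = Mul(-6, 32761) = -196566)
Function('I')(a) = -8 (Function('I')(a) = Add(-9, Mul(a, Pow(a, -1))) = Add(-9, 1) = -8)
Add(Add(Function('f')(-136, 58), z), Function('I')(Mul(-1, 115))) = Add(Add(Add(58, -136), -196566), -8) = Add(Add(-78, -196566), -8) = Add(-196644, -8) = -196652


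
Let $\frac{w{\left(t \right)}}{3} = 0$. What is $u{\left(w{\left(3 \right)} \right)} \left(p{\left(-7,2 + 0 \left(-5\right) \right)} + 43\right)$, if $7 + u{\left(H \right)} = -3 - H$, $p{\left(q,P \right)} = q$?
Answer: $-360$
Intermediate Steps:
$w{\left(t \right)} = 0$ ($w{\left(t \right)} = 3 \cdot 0 = 0$)
$u{\left(H \right)} = -10 - H$ ($u{\left(H \right)} = -7 - \left(3 + H\right) = -10 - H$)
$u{\left(w{\left(3 \right)} \right)} \left(p{\left(-7,2 + 0 \left(-5\right) \right)} + 43\right) = \left(-10 - 0\right) \left(-7 + 43\right) = \left(-10 + 0\right) 36 = \left(-10\right) 36 = -360$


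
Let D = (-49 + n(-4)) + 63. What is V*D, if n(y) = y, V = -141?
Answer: -1410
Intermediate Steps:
D = 10 (D = (-49 - 4) + 63 = -53 + 63 = 10)
V*D = -141*10 = -1410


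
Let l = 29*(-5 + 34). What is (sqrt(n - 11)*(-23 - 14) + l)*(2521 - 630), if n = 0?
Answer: 1590331 - 69967*I*sqrt(11) ≈ 1.5903e+6 - 2.3205e+5*I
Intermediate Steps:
l = 841 (l = 29*29 = 841)
(sqrt(n - 11)*(-23 - 14) + l)*(2521 - 630) = (sqrt(0 - 11)*(-23 - 14) + 841)*(2521 - 630) = (sqrt(-11)*(-37) + 841)*1891 = ((I*sqrt(11))*(-37) + 841)*1891 = (-37*I*sqrt(11) + 841)*1891 = (841 - 37*I*sqrt(11))*1891 = 1590331 - 69967*I*sqrt(11)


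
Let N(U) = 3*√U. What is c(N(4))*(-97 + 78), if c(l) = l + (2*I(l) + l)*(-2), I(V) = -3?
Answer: -114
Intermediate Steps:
c(l) = 12 - l (c(l) = l + (2*(-3) + l)*(-2) = l + (-6 + l)*(-2) = l + (12 - 2*l) = 12 - l)
c(N(4))*(-97 + 78) = (12 - 3*√4)*(-97 + 78) = (12 - 3*2)*(-19) = (12 - 1*6)*(-19) = (12 - 6)*(-19) = 6*(-19) = -114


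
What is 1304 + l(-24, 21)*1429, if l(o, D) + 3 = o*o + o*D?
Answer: 99905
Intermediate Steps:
l(o, D) = -3 + o² + D*o (l(o, D) = -3 + (o*o + o*D) = -3 + (o² + D*o) = -3 + o² + D*o)
1304 + l(-24, 21)*1429 = 1304 + (-3 + (-24)² + 21*(-24))*1429 = 1304 + (-3 + 576 - 504)*1429 = 1304 + 69*1429 = 1304 + 98601 = 99905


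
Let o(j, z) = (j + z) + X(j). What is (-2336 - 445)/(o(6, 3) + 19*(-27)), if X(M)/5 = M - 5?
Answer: 2781/499 ≈ 5.5731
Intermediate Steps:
X(M) = -25 + 5*M (X(M) = 5*(M - 5) = 5*(-5 + M) = -25 + 5*M)
o(j, z) = -25 + z + 6*j (o(j, z) = (j + z) + (-25 + 5*j) = -25 + z + 6*j)
(-2336 - 445)/(o(6, 3) + 19*(-27)) = (-2336 - 445)/((-25 + 3 + 6*6) + 19*(-27)) = -2781/((-25 + 3 + 36) - 513) = -2781/(14 - 513) = -2781/(-499) = -2781*(-1/499) = 2781/499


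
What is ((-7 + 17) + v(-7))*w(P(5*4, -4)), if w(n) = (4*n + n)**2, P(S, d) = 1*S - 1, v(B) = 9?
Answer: 171475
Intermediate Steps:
P(S, d) = -1 + S (P(S, d) = S - 1 = -1 + S)
w(n) = 25*n**2 (w(n) = (5*n)**2 = 25*n**2)
((-7 + 17) + v(-7))*w(P(5*4, -4)) = ((-7 + 17) + 9)*(25*(-1 + 5*4)**2) = (10 + 9)*(25*(-1 + 20)**2) = 19*(25*19**2) = 19*(25*361) = 19*9025 = 171475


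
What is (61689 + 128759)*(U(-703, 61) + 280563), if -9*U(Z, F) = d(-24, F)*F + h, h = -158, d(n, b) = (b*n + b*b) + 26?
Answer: 454401690976/9 ≈ 5.0489e+10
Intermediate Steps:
d(n, b) = 26 + b² + b*n (d(n, b) = (b*n + b²) + 26 = (b² + b*n) + 26 = 26 + b² + b*n)
U(Z, F) = 158/9 - F*(26 + F² - 24*F)/9 (U(Z, F) = -((26 + F² + F*(-24))*F - 158)/9 = -((26 + F² - 24*F)*F - 158)/9 = -(F*(26 + F² - 24*F) - 158)/9 = -(-158 + F*(26 + F² - 24*F))/9 = 158/9 - F*(26 + F² - 24*F)/9)
(61689 + 128759)*(U(-703, 61) + 280563) = (61689 + 128759)*((158/9 - ⅑*61*(26 + 61² - 24*61)) + 280563) = 190448*((158/9 - ⅑*61*(26 + 3721 - 1464)) + 280563) = 190448*((158/9 - ⅑*61*2283) + 280563) = 190448*((158/9 - 46421/3) + 280563) = 190448*(-139105/9 + 280563) = 190448*(2385962/9) = 454401690976/9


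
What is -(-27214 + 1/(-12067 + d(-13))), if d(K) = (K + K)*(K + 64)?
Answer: 364477103/13393 ≈ 27214.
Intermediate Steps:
d(K) = 2*K*(64 + K) (d(K) = (2*K)*(64 + K) = 2*K*(64 + K))
-(-27214 + 1/(-12067 + d(-13))) = -(-27214 + 1/(-12067 + 2*(-13)*(64 - 13))) = -(-27214 + 1/(-12067 + 2*(-13)*51)) = -(-27214 + 1/(-12067 - 1326)) = -(-27214 + 1/(-13393)) = -(-27214 - 1/13393) = -1*(-364477103/13393) = 364477103/13393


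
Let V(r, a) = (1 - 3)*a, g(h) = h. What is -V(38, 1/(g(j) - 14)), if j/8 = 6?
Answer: 1/17 ≈ 0.058824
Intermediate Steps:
j = 48 (j = 8*6 = 48)
V(r, a) = -2*a
-V(38, 1/(g(j) - 14)) = -(-2)/(48 - 14) = -(-2)/34 = -1*(-1/17) = 1/17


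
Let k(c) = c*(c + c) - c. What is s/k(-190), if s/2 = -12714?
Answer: -4238/12065 ≈ -0.35126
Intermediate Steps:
s = -25428 (s = 2*(-12714) = -25428)
k(c) = -c + 2*c**2 (k(c) = c*(2*c) - c = 2*c**2 - c = -c + 2*c**2)
s/k(-190) = -25428*(-1/(190*(-1 + 2*(-190)))) = -25428*(-1/(190*(-1 - 380))) = -25428/((-190*(-381))) = -25428/72390 = -25428*1/72390 = -4238/12065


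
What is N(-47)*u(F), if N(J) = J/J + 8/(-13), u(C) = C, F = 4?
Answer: 20/13 ≈ 1.5385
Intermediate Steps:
N(J) = 5/13 (N(J) = 1 + 8*(-1/13) = 1 - 8/13 = 5/13)
N(-47)*u(F) = (5/13)*4 = 20/13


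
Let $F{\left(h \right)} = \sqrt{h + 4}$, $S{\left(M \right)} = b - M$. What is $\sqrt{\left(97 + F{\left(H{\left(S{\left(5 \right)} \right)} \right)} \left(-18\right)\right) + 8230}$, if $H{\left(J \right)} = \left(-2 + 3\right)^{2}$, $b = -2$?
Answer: $\sqrt{8327 - 18 \sqrt{5}} \approx 91.032$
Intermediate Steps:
$S{\left(M \right)} = -2 - M$
$H{\left(J \right)} = 1$ ($H{\left(J \right)} = 1^{2} = 1$)
$F{\left(h \right)} = \sqrt{4 + h}$
$\sqrt{\left(97 + F{\left(H{\left(S{\left(5 \right)} \right)} \right)} \left(-18\right)\right) + 8230} = \sqrt{\left(97 + \sqrt{4 + 1} \left(-18\right)\right) + 8230} = \sqrt{\left(97 + \sqrt{5} \left(-18\right)\right) + 8230} = \sqrt{\left(97 - 18 \sqrt{5}\right) + 8230} = \sqrt{8327 - 18 \sqrt{5}}$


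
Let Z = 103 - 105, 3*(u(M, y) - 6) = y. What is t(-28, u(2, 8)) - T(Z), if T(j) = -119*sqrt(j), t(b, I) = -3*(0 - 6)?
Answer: 18 + 119*I*sqrt(2) ≈ 18.0 + 168.29*I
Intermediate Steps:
u(M, y) = 6 + y/3
t(b, I) = 18 (t(b, I) = -3*(-6) = 18)
Z = -2
t(-28, u(2, 8)) - T(Z) = 18 - (-119)*sqrt(-2) = 18 - (-119)*I*sqrt(2) = 18 + 119*I*sqrt(2)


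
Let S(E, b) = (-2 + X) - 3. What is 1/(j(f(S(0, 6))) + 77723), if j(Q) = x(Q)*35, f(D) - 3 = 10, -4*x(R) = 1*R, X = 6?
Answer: 4/310437 ≈ 1.2885e-5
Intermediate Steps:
x(R) = -R/4
S(E, b) = 1 (S(E, b) = (-2 + 6) - 3 = 4 - 3 = 1)
f(D) = 13 (f(D) = 3 + 10 = 13)
j(Q) = -35*Q/4 (j(Q) = -Q/4*35 = -35*Q/4)
1/(j(f(S(0, 6))) + 77723) = 1/(-35/4*13 + 77723) = 1/(-455/4 + 77723) = 1/(310437/4) = 4/310437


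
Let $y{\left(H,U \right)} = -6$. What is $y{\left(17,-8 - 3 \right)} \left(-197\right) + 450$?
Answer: $1632$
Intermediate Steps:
$y{\left(17,-8 - 3 \right)} \left(-197\right) + 450 = \left(-6\right) \left(-197\right) + 450 = 1182 + 450 = 1632$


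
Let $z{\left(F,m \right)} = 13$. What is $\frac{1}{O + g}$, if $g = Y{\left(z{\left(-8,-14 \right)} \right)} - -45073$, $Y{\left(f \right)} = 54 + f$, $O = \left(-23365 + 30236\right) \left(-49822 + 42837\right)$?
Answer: $- \frac{1}{47948795} \approx -2.0856 \cdot 10^{-8}$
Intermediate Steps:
$O = -47993935$ ($O = 6871 \left(-6985\right) = -47993935$)
$g = 45140$ ($g = \left(54 + 13\right) - -45073 = 67 + 45073 = 45140$)
$\frac{1}{O + g} = \frac{1}{-47993935 + 45140} = \frac{1}{-47948795} = - \frac{1}{47948795}$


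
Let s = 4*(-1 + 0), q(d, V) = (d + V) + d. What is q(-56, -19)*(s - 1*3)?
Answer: 917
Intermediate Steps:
q(d, V) = V + 2*d (q(d, V) = (V + d) + d = V + 2*d)
s = -4 (s = 4*(-1) = -4)
q(-56, -19)*(s - 1*3) = (-19 + 2*(-56))*(-4 - 1*3) = (-19 - 112)*(-4 - 3) = -131*(-7) = 917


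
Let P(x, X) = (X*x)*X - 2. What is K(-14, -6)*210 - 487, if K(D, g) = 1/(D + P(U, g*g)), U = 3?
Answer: -942727/1936 ≈ -486.95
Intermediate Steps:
P(x, X) = -2 + x*X**2 (P(x, X) = x*X**2 - 2 = -2 + x*X**2)
K(D, g) = 1/(-2 + D + 3*g**4) (K(D, g) = 1/(D + (-2 + 3*(g*g)**2)) = 1/(D + (-2 + 3*(g**2)**2)) = 1/(D + (-2 + 3*g**4)) = 1/(-2 + D + 3*g**4))
K(-14, -6)*210 - 487 = 210/(-2 - 14 + 3*(-6)**4) - 487 = 210/(-2 - 14 + 3*1296) - 487 = 210/(-2 - 14 + 3888) - 487 = 210/3872 - 487 = (1/3872)*210 - 487 = 105/1936 - 487 = -942727/1936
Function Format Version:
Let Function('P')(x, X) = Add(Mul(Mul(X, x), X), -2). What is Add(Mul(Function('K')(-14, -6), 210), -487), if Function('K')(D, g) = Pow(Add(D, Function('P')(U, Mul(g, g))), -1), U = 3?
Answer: Rational(-942727, 1936) ≈ -486.95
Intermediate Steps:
Function('P')(x, X) = Add(-2, Mul(x, Pow(X, 2))) (Function('P')(x, X) = Add(Mul(x, Pow(X, 2)), -2) = Add(-2, Mul(x, Pow(X, 2))))
Function('K')(D, g) = Pow(Add(-2, D, Mul(3, Pow(g, 4))), -1) (Function('K')(D, g) = Pow(Add(D, Add(-2, Mul(3, Pow(Mul(g, g), 2)))), -1) = Pow(Add(D, Add(-2, Mul(3, Pow(Pow(g, 2), 2)))), -1) = Pow(Add(D, Add(-2, Mul(3, Pow(g, 4)))), -1) = Pow(Add(-2, D, Mul(3, Pow(g, 4))), -1))
Add(Mul(Function('K')(-14, -6), 210), -487) = Add(Mul(Pow(Add(-2, -14, Mul(3, Pow(-6, 4))), -1), 210), -487) = Add(Mul(Pow(Add(-2, -14, Mul(3, 1296)), -1), 210), -487) = Add(Mul(Pow(Add(-2, -14, 3888), -1), 210), -487) = Add(Mul(Pow(3872, -1), 210), -487) = Add(Mul(Rational(1, 3872), 210), -487) = Add(Rational(105, 1936), -487) = Rational(-942727, 1936)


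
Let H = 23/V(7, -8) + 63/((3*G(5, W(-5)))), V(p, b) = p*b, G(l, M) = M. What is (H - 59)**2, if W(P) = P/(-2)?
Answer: 204004089/78400 ≈ 2602.1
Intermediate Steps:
W(P) = -P/2 (W(P) = P*(-1/2) = -P/2)
V(p, b) = b*p
H = 2237/280 (H = 23/((-8*7)) + 63/((3*(-1/2*(-5)))) = 23/(-56) + 63/((3*(5/2))) = 23*(-1/56) + 63/(15/2) = -23/56 + 63*(2/15) = -23/56 + 42/5 = 2237/280 ≈ 7.9893)
(H - 59)**2 = (2237/280 - 59)**2 = (-14283/280)**2 = 204004089/78400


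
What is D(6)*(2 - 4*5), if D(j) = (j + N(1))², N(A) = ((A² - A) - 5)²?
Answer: -17298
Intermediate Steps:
N(A) = (-5 + A² - A)²
D(j) = (25 + j)² (D(j) = (j + (5 + 1 - 1*1²)²)² = (j + (5 + 1 - 1*1)²)² = (j + (5 + 1 - 1)²)² = (j + 5²)² = (j + 25)² = (25 + j)²)
D(6)*(2 - 4*5) = (25 + 6)²*(2 - 4*5) = 31²*(2 - 20) = 961*(-18) = -17298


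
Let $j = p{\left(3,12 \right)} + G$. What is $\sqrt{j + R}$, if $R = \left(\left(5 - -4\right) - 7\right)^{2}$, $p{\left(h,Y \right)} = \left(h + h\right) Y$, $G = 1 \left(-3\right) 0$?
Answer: $2 \sqrt{19} \approx 8.7178$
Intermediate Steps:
$G = 0$ ($G = \left(-3\right) 0 = 0$)
$p{\left(h,Y \right)} = 2 Y h$ ($p{\left(h,Y \right)} = 2 h Y = 2 Y h$)
$j = 72$ ($j = 2 \cdot 12 \cdot 3 + 0 = 72 + 0 = 72$)
$R = 4$ ($R = \left(\left(5 + 4\right) - 7\right)^{2} = \left(9 - 7\right)^{2} = 2^{2} = 4$)
$\sqrt{j + R} = \sqrt{72 + 4} = \sqrt{76} = 2 \sqrt{19}$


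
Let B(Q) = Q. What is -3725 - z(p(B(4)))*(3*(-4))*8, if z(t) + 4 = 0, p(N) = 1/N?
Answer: -4109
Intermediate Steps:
z(t) = -4 (z(t) = -4 + 0 = -4)
-3725 - z(p(B(4)))*(3*(-4))*8 = -3725 - (-4)*(3*(-4))*8 = -3725 - (-4)*(-12*8) = -3725 - (-4)*(-96) = -3725 - 1*384 = -3725 - 384 = -4109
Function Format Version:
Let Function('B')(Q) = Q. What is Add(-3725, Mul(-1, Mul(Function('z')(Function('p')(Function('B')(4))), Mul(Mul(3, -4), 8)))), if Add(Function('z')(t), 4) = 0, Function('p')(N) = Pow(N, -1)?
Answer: -4109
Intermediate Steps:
Function('z')(t) = -4 (Function('z')(t) = Add(-4, 0) = -4)
Add(-3725, Mul(-1, Mul(Function('z')(Function('p')(Function('B')(4))), Mul(Mul(3, -4), 8)))) = Add(-3725, Mul(-1, Mul(-4, Mul(Mul(3, -4), 8)))) = Add(-3725, Mul(-1, Mul(-4, Mul(-12, 8)))) = Add(-3725, Mul(-1, Mul(-4, -96))) = Add(-3725, Mul(-1, 384)) = Add(-3725, -384) = -4109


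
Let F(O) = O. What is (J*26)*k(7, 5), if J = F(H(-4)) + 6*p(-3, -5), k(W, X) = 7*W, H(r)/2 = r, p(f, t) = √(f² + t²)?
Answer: -10192 + 7644*√34 ≈ 34380.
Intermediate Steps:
H(r) = 2*r
J = -8 + 6*√34 (J = 2*(-4) + 6*√((-3)² + (-5)²) = -8 + 6*√(9 + 25) = -8 + 6*√34 ≈ 26.986)
(J*26)*k(7, 5) = ((-8 + 6*√34)*26)*(7*7) = (-208 + 156*√34)*49 = -10192 + 7644*√34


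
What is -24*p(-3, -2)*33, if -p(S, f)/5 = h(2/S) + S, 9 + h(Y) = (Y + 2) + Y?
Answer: -44880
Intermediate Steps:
h(Y) = -7 + 2*Y (h(Y) = -9 + ((Y + 2) + Y) = -9 + ((2 + Y) + Y) = -9 + (2 + 2*Y) = -7 + 2*Y)
p(S, f) = 35 - 20/S - 5*S (p(S, f) = -5*((-7 + 2*(2/S)) + S) = -5*((-7 + 4/S) + S) = -5*(-7 + S + 4/S) = 35 - 20/S - 5*S)
-24*p(-3, -2)*33 = -24*(35 - 20/(-3) - 5*(-3))*33 = -24*(35 - 20*(-⅓) + 15)*33 = -24*(35 + 20/3 + 15)*33 = -24*170/3*33 = -1360*33 = -44880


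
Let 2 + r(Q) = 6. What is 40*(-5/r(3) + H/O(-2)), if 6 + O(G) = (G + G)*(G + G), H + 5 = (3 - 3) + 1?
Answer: -66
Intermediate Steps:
H = -4 (H = -5 + ((3 - 3) + 1) = -5 + (0 + 1) = -5 + 1 = -4)
O(G) = -6 + 4*G² (O(G) = -6 + (G + G)*(G + G) = -6 + (2*G)*(2*G) = -6 + 4*G²)
r(Q) = 4 (r(Q) = -2 + 6 = 4)
40*(-5/r(3) + H/O(-2)) = 40*(-5/4 - 4/(-6 + 4*(-2)²)) = 40*(-5*¼ - 4/(-6 + 4*4)) = 40*(-5/4 - 4/(-6 + 16)) = 40*(-5/4 - 4/10) = 40*(-5/4 - 4*⅒) = 40*(-5/4 - ⅖) = 40*(-33/20) = -66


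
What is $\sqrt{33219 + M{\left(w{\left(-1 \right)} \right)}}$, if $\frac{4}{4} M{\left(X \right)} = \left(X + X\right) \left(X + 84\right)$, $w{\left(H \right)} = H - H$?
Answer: $3 \sqrt{3691} \approx 182.26$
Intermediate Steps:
$w{\left(H \right)} = 0$
$M{\left(X \right)} = 2 X \left(84 + X\right)$ ($M{\left(X \right)} = \left(X + X\right) \left(X + 84\right) = 2 X \left(84 + X\right)$)
$\sqrt{33219 + M{\left(w{\left(-1 \right)} \right)}} = \sqrt{33219 + 2 \cdot 0 \left(84 + 0\right)} = \sqrt{33219 + 2 \cdot 0 \cdot 84} = \sqrt{33219 + 0} = \sqrt{33219} = 3 \sqrt{3691}$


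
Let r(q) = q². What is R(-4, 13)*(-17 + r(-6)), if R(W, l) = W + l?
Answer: 171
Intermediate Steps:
R(-4, 13)*(-17 + r(-6)) = (-4 + 13)*(-17 + (-6)²) = 9*(-17 + 36) = 9*19 = 171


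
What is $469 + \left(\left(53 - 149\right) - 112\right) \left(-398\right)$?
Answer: $83253$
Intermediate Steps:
$469 + \left(\left(53 - 149\right) - 112\right) \left(-398\right) = 469 + \left(-96 - 112\right) \left(-398\right) = 469 - -82784 = 469 + 82784 = 83253$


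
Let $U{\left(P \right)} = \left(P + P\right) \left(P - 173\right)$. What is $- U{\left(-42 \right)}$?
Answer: $-18060$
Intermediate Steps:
$U{\left(P \right)} = 2 P \left(-173 + P\right)$
$- U{\left(-42 \right)} = - 2 \left(-42\right) \left(-173 - 42\right) = - 2 \left(-42\right) \left(-215\right) = \left(-1\right) 18060 = -18060$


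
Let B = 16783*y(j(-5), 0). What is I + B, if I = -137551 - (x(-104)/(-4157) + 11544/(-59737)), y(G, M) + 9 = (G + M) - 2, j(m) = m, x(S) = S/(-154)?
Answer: -7764696449915107/19121156593 ≈ -4.0608e+5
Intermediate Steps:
x(S) = -S/154 (x(S) = S*(-1/154) = -S/154)
y(G, M) = -11 + G + M (y(G, M) = -9 + ((G + M) - 2) = -9 + (-2 + G + M) = -11 + G + M)
I = -2630130512310003/19121156593 (I = -137551 - (-1/154*(-104)/(-4157) + 11544/(-59737)) = -137551 - ((52/77)*(-1/4157) + 11544*(-1/59737)) = -137551 - (-52/320089 - 11544/59737) = -137551 - 1*(-3698213740/19121156593) = -137551 + 3698213740/19121156593 = -2630130512310003/19121156593 ≈ -1.3755e+5)
B = -268528 (B = 16783*(-11 - 5 + 0) = 16783*(-16) = -268528)
I + B = -2630130512310003/19121156593 - 268528 = -7764696449915107/19121156593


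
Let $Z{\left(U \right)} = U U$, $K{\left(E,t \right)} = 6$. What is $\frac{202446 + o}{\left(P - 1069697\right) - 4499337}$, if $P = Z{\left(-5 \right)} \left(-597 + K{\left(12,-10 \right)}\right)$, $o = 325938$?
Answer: $- \frac{528384}{5583809} \approx -0.094628$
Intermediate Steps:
$Z{\left(U \right)} = U^{2}$
$P = -14775$ ($P = \left(-5\right)^{2} \left(-597 + 6\right) = 25 \left(-591\right) = -14775$)
$\frac{202446 + o}{\left(P - 1069697\right) - 4499337} = \frac{202446 + 325938}{\left(-14775 - 1069697\right) - 4499337} = \frac{528384}{-1084472 - 4499337} = \frac{528384}{-5583809} = 528384 \left(- \frac{1}{5583809}\right) = - \frac{528384}{5583809}$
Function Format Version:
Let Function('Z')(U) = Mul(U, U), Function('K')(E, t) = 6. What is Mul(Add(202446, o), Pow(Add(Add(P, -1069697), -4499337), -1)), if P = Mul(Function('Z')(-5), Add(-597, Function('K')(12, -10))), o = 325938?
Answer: Rational(-528384, 5583809) ≈ -0.094628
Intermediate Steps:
Function('Z')(U) = Pow(U, 2)
P = -14775 (P = Mul(Pow(-5, 2), Add(-597, 6)) = Mul(25, -591) = -14775)
Mul(Add(202446, o), Pow(Add(Add(P, -1069697), -4499337), -1)) = Mul(Add(202446, 325938), Pow(Add(Add(-14775, -1069697), -4499337), -1)) = Mul(528384, Pow(Add(-1084472, -4499337), -1)) = Mul(528384, Pow(-5583809, -1)) = Mul(528384, Rational(-1, 5583809)) = Rational(-528384, 5583809)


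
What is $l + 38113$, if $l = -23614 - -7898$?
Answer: $22397$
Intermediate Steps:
$l = -15716$ ($l = -23614 + 7898 = -15716$)
$l + 38113 = -15716 + 38113 = 22397$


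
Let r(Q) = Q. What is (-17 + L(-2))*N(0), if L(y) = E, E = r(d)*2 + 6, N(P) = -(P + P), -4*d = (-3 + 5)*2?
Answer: 0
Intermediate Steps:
d = -1 (d = -(-3 + 5)*2/4 = -2/2 = -1/4*4 = -1)
N(P) = -2*P
E = 4 (E = -1*2 + 6 = -2 + 6 = 4)
L(y) = 4
(-17 + L(-2))*N(0) = (-17 + 4)*(-2*0) = -13*0 = 0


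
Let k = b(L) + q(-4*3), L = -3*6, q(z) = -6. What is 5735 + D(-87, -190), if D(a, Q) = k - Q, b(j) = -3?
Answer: 5916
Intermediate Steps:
L = -18
k = -9 (k = -3 - 6 = -9)
D(a, Q) = -9 - Q
5735 + D(-87, -190) = 5735 + (-9 - 1*(-190)) = 5735 + (-9 + 190) = 5735 + 181 = 5916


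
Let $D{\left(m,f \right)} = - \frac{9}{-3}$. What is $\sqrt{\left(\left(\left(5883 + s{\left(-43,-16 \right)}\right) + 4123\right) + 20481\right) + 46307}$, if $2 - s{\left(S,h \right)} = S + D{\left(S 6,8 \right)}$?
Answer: $2 \sqrt{19209} \approx 277.19$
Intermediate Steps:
$D{\left(m,f \right)} = 3$ ($D{\left(m,f \right)} = \left(-9\right) \left(- \frac{1}{3}\right) = 3$)
$s{\left(S,h \right)} = -1 - S$ ($s{\left(S,h \right)} = 2 - \left(S + 3\right) = 2 - \left(3 + S\right) = -1 - S$)
$\sqrt{\left(\left(\left(5883 + s{\left(-43,-16 \right)}\right) + 4123\right) + 20481\right) + 46307} = \sqrt{\left(\left(\left(5883 - -42\right) + 4123\right) + 20481\right) + 46307} = \sqrt{\left(\left(\left(5883 + \left(-1 + 43\right)\right) + 4123\right) + 20481\right) + 46307} = \sqrt{\left(\left(\left(5883 + 42\right) + 4123\right) + 20481\right) + 46307} = \sqrt{\left(\left(5925 + 4123\right) + 20481\right) + 46307} = \sqrt{\left(10048 + 20481\right) + 46307} = \sqrt{30529 + 46307} = \sqrt{76836} = 2 \sqrt{19209}$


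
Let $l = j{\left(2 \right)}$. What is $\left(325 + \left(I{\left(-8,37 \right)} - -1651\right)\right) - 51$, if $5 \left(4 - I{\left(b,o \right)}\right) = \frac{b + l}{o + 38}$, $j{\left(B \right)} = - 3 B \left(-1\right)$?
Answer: $\frac{723377}{375} \approx 1929.0$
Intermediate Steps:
$j{\left(B \right)} = 3 B$
$l = 6$ ($l = 3 \cdot 2 = 6$)
$I{\left(b,o \right)} = 4 - \frac{6 + b}{5 \left(38 + o\right)}$ ($I{\left(b,o \right)} = 4 - \frac{\left(b + 6\right) \frac{1}{o + 38}}{5} = 4 - \frac{\left(6 + b\right) \frac{1}{38 + o}}{5} = 4 - \frac{\frac{1}{38 + o} \left(6 + b\right)}{5} = 4 - \frac{6 + b}{5 \left(38 + o\right)}$)
$\left(325 + \left(I{\left(-8,37 \right)} - -1651\right)\right) - 51 = \left(325 + \left(\frac{754 - -8 + 20 \cdot 37}{5 \left(38 + 37\right)} - -1651\right)\right) - 51 = \left(325 + \left(\frac{754 + 8 + 740}{5 \cdot 75} + 1651\right)\right) - 51 = \left(325 + \left(\frac{1}{5} \cdot \frac{1}{75} \cdot 1502 + 1651\right)\right) - 51 = \left(325 + \left(\frac{1502}{375} + 1651\right)\right) - 51 = \left(325 + \frac{620627}{375}\right) - 51 = \frac{742502}{375} - 51 = \frac{723377}{375}$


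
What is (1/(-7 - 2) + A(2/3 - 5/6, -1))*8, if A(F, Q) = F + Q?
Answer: -92/9 ≈ -10.222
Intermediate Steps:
(1/(-7 - 2) + A(2/3 - 5/6, -1))*8 = (1/(-7 - 2) + ((2/3 - 5/6) - 1))*8 = (1/(-9) + ((2*(⅓) - 5*⅙) - 1))*8 = (-⅑ + ((⅔ - ⅚) - 1))*8 = (-⅑ + (-⅙ - 1))*8 = (-⅑ - 7/6)*8 = -23/18*8 = -92/9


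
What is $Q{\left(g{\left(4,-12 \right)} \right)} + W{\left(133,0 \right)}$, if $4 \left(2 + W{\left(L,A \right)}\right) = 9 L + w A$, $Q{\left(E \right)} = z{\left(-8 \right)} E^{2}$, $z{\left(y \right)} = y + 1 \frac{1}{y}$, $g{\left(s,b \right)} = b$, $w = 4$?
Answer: $- \frac{3491}{4} \approx -872.75$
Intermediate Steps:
$z{\left(y \right)} = y + \frac{1}{y}$
$Q{\left(E \right)} = - \frac{65 E^{2}}{8}$ ($Q{\left(E \right)} = \left(-8 + \frac{1}{-8}\right) E^{2} = \left(-8 - \frac{1}{8}\right) E^{2} = - \frac{65 E^{2}}{8}$)
$W{\left(L,A \right)} = -2 + A + \frac{9 L}{4}$ ($W{\left(L,A \right)} = -2 + \frac{9 L + 4 A}{4} = -2 + \frac{4 A + 9 L}{4} = -2 + \left(A + \frac{9 L}{4}\right) = -2 + A + \frac{9 L}{4}$)
$Q{\left(g{\left(4,-12 \right)} \right)} + W{\left(133,0 \right)} = - \frac{65 \left(-12\right)^{2}}{8} + \left(-2 + 0 + \frac{9}{4} \cdot 133\right) = \left(- \frac{65}{8}\right) 144 + \left(-2 + 0 + \frac{1197}{4}\right) = -1170 + \frac{1189}{4} = - \frac{3491}{4}$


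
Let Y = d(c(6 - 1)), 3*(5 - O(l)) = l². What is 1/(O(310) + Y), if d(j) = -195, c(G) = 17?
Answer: -3/96670 ≈ -3.1033e-5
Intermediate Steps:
O(l) = 5 - l²/3
Y = -195
1/(O(310) + Y) = 1/((5 - ⅓*310²) - 195) = 1/((5 - ⅓*96100) - 195) = 1/((5 - 96100/3) - 195) = 1/(-96085/3 - 195) = 1/(-96670/3) = -3/96670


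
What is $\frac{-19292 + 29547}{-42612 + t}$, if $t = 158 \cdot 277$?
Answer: $\frac{10255}{1154} \approx 8.8865$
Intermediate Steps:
$t = 43766$
$\frac{-19292 + 29547}{-42612 + t} = \frac{-19292 + 29547}{-42612 + 43766} = \frac{10255}{1154}$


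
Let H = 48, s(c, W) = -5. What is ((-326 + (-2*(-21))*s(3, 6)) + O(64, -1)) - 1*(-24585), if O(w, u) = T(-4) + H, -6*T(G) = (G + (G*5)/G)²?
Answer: 144581/6 ≈ 24097.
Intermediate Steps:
T(G) = -(5 + G)²/6 (T(G) = -(G + (G*5)/G)²/6 = -(G + (5*G)/G)²/6 = -(G + 5)²/6 = -(5 + G)²/6)
O(w, u) = 287/6 (O(w, u) = -(5 - 4)²/6 + 48 = -⅙*1² + 48 = -⅙*1 + 48 = -⅙ + 48 = 287/6)
((-326 + (-2*(-21))*s(3, 6)) + O(64, -1)) - 1*(-24585) = ((-326 - 2*(-21)*(-5)) + 287/6) - 1*(-24585) = ((-326 + 42*(-5)) + 287/6) + 24585 = ((-326 - 210) + 287/6) + 24585 = (-536 + 287/6) + 24585 = -2929/6 + 24585 = 144581/6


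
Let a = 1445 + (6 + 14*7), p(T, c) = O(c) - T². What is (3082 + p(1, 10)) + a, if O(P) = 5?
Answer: 4635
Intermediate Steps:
p(T, c) = 5 - T²
a = 1549 (a = 1445 + (6 + 98) = 1445 + 104 = 1549)
(3082 + p(1, 10)) + a = (3082 + (5 - 1*1²)) + 1549 = (3082 + (5 - 1*1)) + 1549 = (3082 + (5 - 1)) + 1549 = (3082 + 4) + 1549 = 3086 + 1549 = 4635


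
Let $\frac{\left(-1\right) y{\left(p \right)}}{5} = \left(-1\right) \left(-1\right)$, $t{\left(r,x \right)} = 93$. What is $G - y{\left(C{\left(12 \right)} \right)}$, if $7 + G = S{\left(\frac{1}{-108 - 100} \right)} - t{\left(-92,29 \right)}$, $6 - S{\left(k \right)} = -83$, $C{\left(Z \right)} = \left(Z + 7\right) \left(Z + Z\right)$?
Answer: $-6$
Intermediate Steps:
$C{\left(Z \right)} = 2 Z \left(7 + Z\right)$ ($C{\left(Z \right)} = \left(7 + Z\right) 2 Z = 2 Z \left(7 + Z\right)$)
$S{\left(k \right)} = 89$ ($S{\left(k \right)} = 6 - -83 = 6 + 83 = 89$)
$y{\left(p \right)} = -5$ ($y{\left(p \right)} = - 5 \left(\left(-1\right) \left(-1\right)\right) = \left(-5\right) 1 = -5$)
$G = -11$ ($G = -7 + \left(89 - 93\right) = -7 - 4 = -11$)
$G - y{\left(C{\left(12 \right)} \right)} = -11 - -5 = -11 + 5 = -6$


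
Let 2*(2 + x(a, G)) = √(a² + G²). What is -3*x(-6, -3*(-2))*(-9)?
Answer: -54 + 81*√2 ≈ 60.551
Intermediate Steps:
x(a, G) = -2 + √(G² + a²)/2 (x(a, G) = -2 + √(a² + G²)/2 = -2 + √(G² + a²)/2)
-3*x(-6, -3*(-2))*(-9) = -3*(-2 + √((-3*(-2))² + (-6)²)/2)*(-9) = -3*(-2 + √(6² + 36)/2)*(-9) = -3*(-2 + √(36 + 36)/2)*(-9) = -3*(-2 + √72/2)*(-9) = -3*(-2 + (6*√2)/2)*(-9) = -3*(-2 + 3*√2)*(-9) = (6 - 9*√2)*(-9) = -54 + 81*√2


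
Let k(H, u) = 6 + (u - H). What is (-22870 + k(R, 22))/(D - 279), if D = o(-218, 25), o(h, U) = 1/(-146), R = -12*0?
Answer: 3334932/40735 ≈ 81.869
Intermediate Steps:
R = 0
o(h, U) = -1/146
k(H, u) = 6 + u - H
D = -1/146 ≈ -0.0068493
(-22870 + k(R, 22))/(D - 279) = (-22870 + (6 + 22 - 1*0))/(-1/146 - 279) = (-22870 + (6 + 22 + 0))/(-40735/146) = (-22870 + 28)*(-146/40735) = -22842*(-146/40735) = 3334932/40735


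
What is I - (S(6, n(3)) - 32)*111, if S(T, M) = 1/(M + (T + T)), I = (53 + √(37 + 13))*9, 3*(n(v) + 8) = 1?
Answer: 52044/13 + 45*√2 ≈ 4067.0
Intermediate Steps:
n(v) = -23/3 (n(v) = -8 + (⅓)*1 = -8 + ⅓ = -23/3)
I = 477 + 45*√2 (I = (53 + √50)*9 = (53 + 5*√2)*9 = 477 + 45*√2 ≈ 540.64)
S(T, M) = 1/(M + 2*T)
I - (S(6, n(3)) - 32)*111 = (477 + 45*√2) - (1/(-23/3 + 2*6) - 32)*111 = (477 + 45*√2) - (1/(-23/3 + 12) - 32)*111 = (477 + 45*√2) - (1/(13/3) - 32)*111 = (477 + 45*√2) - (3/13 - 32)*111 = (477 + 45*√2) - (-413)*111/13 = (477 + 45*√2) - 1*(-45843/13) = (477 + 45*√2) + 45843/13 = 52044/13 + 45*√2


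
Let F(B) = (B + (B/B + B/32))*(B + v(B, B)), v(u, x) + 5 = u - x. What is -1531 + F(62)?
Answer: 34727/16 ≈ 2170.4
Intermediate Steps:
v(u, x) = -5 + u - x (v(u, x) = -5 + (u - x) = -5 + u - x)
F(B) = (1 + 33*B/32)*(-5 + B) (F(B) = (B + (B/B + B/32))*(B + (-5 + B - B)) = (B + (1 + B*(1/32)))*(B - 5) = (B + (1 + B/32))*(-5 + B) = (1 + 33*B/32)*(-5 + B))
-1531 + F(62) = -1531 + (-5 - 133/32*62 + (33/32)*62**2) = -1531 + (-5 - 4123/16 + (33/32)*3844) = -1531 + (-5 - 4123/16 + 31713/8) = -1531 + 59223/16 = 34727/16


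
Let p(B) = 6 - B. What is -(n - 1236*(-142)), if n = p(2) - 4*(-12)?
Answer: -175564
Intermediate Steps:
n = 52 (n = (6 - 1*2) - 4*(-12) = (6 - 2) + 48 = 4 + 48 = 52)
-(n - 1236*(-142)) = -(52 - 1236*(-142)) = -(52 + 175512) = -1*175564 = -175564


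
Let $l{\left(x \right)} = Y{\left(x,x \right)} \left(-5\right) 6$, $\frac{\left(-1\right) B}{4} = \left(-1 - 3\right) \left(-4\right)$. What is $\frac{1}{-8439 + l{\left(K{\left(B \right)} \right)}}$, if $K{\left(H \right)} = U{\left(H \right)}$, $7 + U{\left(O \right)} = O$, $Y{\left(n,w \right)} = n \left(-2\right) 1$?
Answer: $- \frac{1}{12699} \approx -7.8746 \cdot 10^{-5}$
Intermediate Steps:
$Y{\left(n,w \right)} = - 2 n$ ($Y{\left(n,w \right)} = - 2 n 1 = - 2 n$)
$U{\left(O \right)} = -7 + O$
$B = -64$ ($B = - 4 \left(-1 - 3\right) \left(-4\right) = - 4 \left(\left(-4\right) \left(-4\right)\right) = \left(-4\right) 16 = -64$)
$K{\left(H \right)} = -7 + H$
$l{\left(x \right)} = 60 x$ ($l{\left(x \right)} = - 2 x \left(-5\right) 6 = 10 x 6 = 60 x$)
$\frac{1}{-8439 + l{\left(K{\left(B \right)} \right)}} = \frac{1}{-8439 + 60 \left(-7 - 64\right)} = \frac{1}{-8439 + 60 \left(-71\right)} = \frac{1}{-8439 - 4260} = \frac{1}{-12699} = - \frac{1}{12699}$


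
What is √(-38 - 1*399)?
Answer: I*√437 ≈ 20.905*I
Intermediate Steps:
√(-38 - 1*399) = √(-38 - 399) = √(-437) = I*√437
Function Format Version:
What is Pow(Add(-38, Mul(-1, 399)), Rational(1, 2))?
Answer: Mul(I, Pow(437, Rational(1, 2))) ≈ Mul(20.905, I)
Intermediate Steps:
Pow(Add(-38, Mul(-1, 399)), Rational(1, 2)) = Pow(Add(-38, -399), Rational(1, 2)) = Pow(-437, Rational(1, 2)) = Mul(I, Pow(437, Rational(1, 2)))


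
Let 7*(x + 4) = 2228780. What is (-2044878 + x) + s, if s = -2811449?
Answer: -31765537/7 ≈ -4.5379e+6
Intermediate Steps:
x = 2228752/7 (x = -4 + (⅐)*2228780 = -4 + 2228780/7 = 2228752/7 ≈ 3.1839e+5)
(-2044878 + x) + s = (-2044878 + 2228752/7) - 2811449 = -12085394/7 - 2811449 = -31765537/7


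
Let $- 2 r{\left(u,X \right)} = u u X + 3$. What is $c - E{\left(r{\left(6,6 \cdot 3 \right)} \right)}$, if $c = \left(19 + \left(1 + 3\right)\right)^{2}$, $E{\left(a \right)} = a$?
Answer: $\frac{1709}{2} \approx 854.5$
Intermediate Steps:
$r{\left(u,X \right)} = - \frac{3}{2} - \frac{X u^{2}}{2}$ ($r{\left(u,X \right)} = - \frac{u u X + 3}{2} = - \frac{u^{2} X + 3}{2} = - \frac{X u^{2} + 3}{2} = - \frac{3 + X u^{2}}{2} = - \frac{3}{2} - \frac{X u^{2}}{2}$)
$c = 529$ ($c = \left(19 + 4\right)^{2} = 23^{2} = 529$)
$c - E{\left(r{\left(6,6 \cdot 3 \right)} \right)} = 529 - \left(- \frac{3}{2} - \frac{6 \cdot 3 \cdot 6^{2}}{2}\right) = 529 - \left(- \frac{3}{2} - 9 \cdot 36\right) = 529 - \left(- \frac{3}{2} - 324\right) = 529 - - \frac{651}{2} = 529 + \frac{651}{2} = \frac{1709}{2}$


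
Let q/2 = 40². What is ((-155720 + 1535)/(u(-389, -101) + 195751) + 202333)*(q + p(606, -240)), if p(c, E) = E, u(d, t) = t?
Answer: 2343508798088/3913 ≈ 5.9890e+8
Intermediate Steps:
q = 3200 (q = 2*40² = 2*1600 = 3200)
((-155720 + 1535)/(u(-389, -101) + 195751) + 202333)*(q + p(606, -240)) = ((-155720 + 1535)/(-101 + 195751) + 202333)*(3200 - 240) = (-154185/195650 + 202333)*2960 = (-154185*1/195650 + 202333)*2960 = (-30837/39130 + 202333)*2960 = (7917259453/39130)*2960 = 2343508798088/3913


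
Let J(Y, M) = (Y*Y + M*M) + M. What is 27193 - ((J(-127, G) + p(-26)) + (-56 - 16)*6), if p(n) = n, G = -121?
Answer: -2998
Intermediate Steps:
J(Y, M) = M + M² + Y² (J(Y, M) = (Y² + M²) + M = (M² + Y²) + M = M + M² + Y²)
27193 - ((J(-127, G) + p(-26)) + (-56 - 16)*6) = 27193 - (((-121 + (-121)² + (-127)²) - 26) + (-56 - 16)*6) = 27193 - (((-121 + 14641 + 16129) - 26) - 72*6) = 27193 - ((30649 - 26) - 432) = 27193 - (30623 - 432) = 27193 - 1*30191 = 27193 - 30191 = -2998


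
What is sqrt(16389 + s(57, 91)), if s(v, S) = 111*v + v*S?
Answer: sqrt(27903) ≈ 167.04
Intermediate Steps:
s(v, S) = 111*v + S*v
sqrt(16389 + s(57, 91)) = sqrt(16389 + 57*(111 + 91)) = sqrt(16389 + 57*202) = sqrt(16389 + 11514) = sqrt(27903)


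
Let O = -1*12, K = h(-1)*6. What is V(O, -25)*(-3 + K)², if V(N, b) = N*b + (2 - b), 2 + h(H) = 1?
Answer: 26487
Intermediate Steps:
h(H) = -1 (h(H) = -2 + 1 = -1)
K = -6 (K = -1*6 = -6)
O = -12
V(N, b) = 2 - b + N*b
V(O, -25)*(-3 + K)² = (2 - 1*(-25) - 12*(-25))*(-3 - 6)² = (2 + 25 + 300)*(-9)² = 327*81 = 26487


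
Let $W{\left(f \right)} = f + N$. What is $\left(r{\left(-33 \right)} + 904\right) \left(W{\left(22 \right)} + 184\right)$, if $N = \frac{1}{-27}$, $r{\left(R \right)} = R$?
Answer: $\frac{4843631}{27} \approx 1.7939 \cdot 10^{5}$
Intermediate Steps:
$N = - \frac{1}{27} \approx -0.037037$
$W{\left(f \right)} = - \frac{1}{27} + f$ ($W{\left(f \right)} = f - \frac{1}{27} = - \frac{1}{27} + f$)
$\left(r{\left(-33 \right)} + 904\right) \left(W{\left(22 \right)} + 184\right) = \left(-33 + 904\right) \left(\left(- \frac{1}{27} + 22\right) + 184\right) = 871 \left(\frac{593}{27} + 184\right) = 871 \cdot \frac{5561}{27} = \frac{4843631}{27}$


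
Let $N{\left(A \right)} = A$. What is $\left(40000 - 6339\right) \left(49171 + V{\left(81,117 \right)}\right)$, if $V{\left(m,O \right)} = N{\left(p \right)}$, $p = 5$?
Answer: $1655313336$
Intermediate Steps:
$V{\left(m,O \right)} = 5$
$\left(40000 - 6339\right) \left(49171 + V{\left(81,117 \right)}\right) = \left(40000 - 6339\right) \left(49171 + 5\right) = 33661 \cdot 49176 = 1655313336$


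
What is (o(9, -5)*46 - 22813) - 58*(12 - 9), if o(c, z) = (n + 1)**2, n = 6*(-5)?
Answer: 15699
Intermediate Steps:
n = -30
o(c, z) = 841 (o(c, z) = (-30 + 1)**2 = (-29)**2 = 841)
(o(9, -5)*46 - 22813) - 58*(12 - 9) = (841*46 - 22813) - 58*(12 - 9) = (38686 - 22813) - 58*3 = 15873 - 174 = 15699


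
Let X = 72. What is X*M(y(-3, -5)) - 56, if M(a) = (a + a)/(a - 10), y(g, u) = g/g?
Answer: -72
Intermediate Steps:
y(g, u) = 1
M(a) = 2*a/(-10 + a) (M(a) = (2*a)/(-10 + a) = 2*a/(-10 + a))
X*M(y(-3, -5)) - 56 = 72*(2*1/(-10 + 1)) - 56 = 72*(2*1/(-9)) - 56 = 72*(2*1*(-⅑)) - 56 = 72*(-2/9) - 56 = -16 - 56 = -72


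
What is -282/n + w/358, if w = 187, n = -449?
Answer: 184919/160742 ≈ 1.1504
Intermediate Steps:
-282/n + w/358 = -282/(-449) + 187/358 = -282*(-1/449) + 187*(1/358) = 282/449 + 187/358 = 184919/160742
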